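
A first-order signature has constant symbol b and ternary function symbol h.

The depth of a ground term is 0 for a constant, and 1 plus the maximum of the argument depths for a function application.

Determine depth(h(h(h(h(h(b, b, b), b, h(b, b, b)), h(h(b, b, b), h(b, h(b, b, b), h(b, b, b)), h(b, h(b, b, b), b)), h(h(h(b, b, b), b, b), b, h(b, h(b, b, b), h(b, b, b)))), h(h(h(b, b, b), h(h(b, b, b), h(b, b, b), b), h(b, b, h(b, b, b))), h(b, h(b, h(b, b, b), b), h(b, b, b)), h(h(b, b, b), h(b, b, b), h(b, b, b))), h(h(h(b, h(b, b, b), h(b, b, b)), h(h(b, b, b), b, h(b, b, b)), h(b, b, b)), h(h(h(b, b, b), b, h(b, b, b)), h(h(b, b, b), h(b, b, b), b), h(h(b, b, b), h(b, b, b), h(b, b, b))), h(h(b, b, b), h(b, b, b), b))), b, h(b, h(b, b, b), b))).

6

depth(h(b, b, b)) = 1 + max(0, 0, 0) = 1
depth(h(h(b, b, b), b, h(b, b, b))) = 1 + max(1, 0, 1) = 2
depth(h(b, h(b, b, b), h(b, b, b))) = 1 + max(0, 1, 1) = 2
depth(h(b, h(b, b, b), b)) = 1 + max(0, 1, 0) = 2
depth(h(h(b, b, b), h(b, h(b, b, b), h(b, b, b)), h(b, h(b, b, b), b))) = 1 + max(1, 2, 2) = 3
depth(h(h(b, b, b), b, b)) = 1 + max(1, 0, 0) = 2
depth(h(h(h(b, b, b), b, b), b, h(b, h(b, b, b), h(b, b, b)))) = 1 + max(2, 0, 2) = 3
depth(h(h(h(b, b, b), b, h(b, b, b)), h(h(b, b, b), h(b, h(b, b, b), h(b, b, b)), h(b, h(b, b, b), b)), h(h(h(b, b, b), b, b), b, h(b, h(b, b, b), h(b, b, b))))) = 1 + max(2, 3, 3) = 4
depth(h(h(b, b, b), h(b, b, b), b)) = 1 + max(1, 1, 0) = 2
depth(h(b, b, h(b, b, b))) = 1 + max(0, 0, 1) = 2
depth(h(h(b, b, b), h(h(b, b, b), h(b, b, b), b), h(b, b, h(b, b, b)))) = 1 + max(1, 2, 2) = 3
depth(h(b, h(b, h(b, b, b), b), h(b, b, b))) = 1 + max(0, 2, 1) = 3
depth(h(h(b, b, b), h(b, b, b), h(b, b, b))) = 1 + max(1, 1, 1) = 2
depth(h(h(h(b, b, b), h(h(b, b, b), h(b, b, b), b), h(b, b, h(b, b, b))), h(b, h(b, h(b, b, b), b), h(b, b, b)), h(h(b, b, b), h(b, b, b), h(b, b, b)))) = 1 + max(3, 3, 2) = 4
depth(h(h(b, h(b, b, b), h(b, b, b)), h(h(b, b, b), b, h(b, b, b)), h(b, b, b))) = 1 + max(2, 2, 1) = 3
depth(h(h(h(b, b, b), b, h(b, b, b)), h(h(b, b, b), h(b, b, b), b), h(h(b, b, b), h(b, b, b), h(b, b, b)))) = 1 + max(2, 2, 2) = 3
depth(h(h(h(b, h(b, b, b), h(b, b, b)), h(h(b, b, b), b, h(b, b, b)), h(b, b, b)), h(h(h(b, b, b), b, h(b, b, b)), h(h(b, b, b), h(b, b, b), b), h(h(b, b, b), h(b, b, b), h(b, b, b))), h(h(b, b, b), h(b, b, b), b))) = 1 + max(3, 3, 2) = 4
depth(h(h(h(h(b, b, b), b, h(b, b, b)), h(h(b, b, b), h(b, h(b, b, b), h(b, b, b)), h(b, h(b, b, b), b)), h(h(h(b, b, b), b, b), b, h(b, h(b, b, b), h(b, b, b)))), h(h(h(b, b, b), h(h(b, b, b), h(b, b, b), b), h(b, b, h(b, b, b))), h(b, h(b, h(b, b, b), b), h(b, b, b)), h(h(b, b, b), h(b, b, b), h(b, b, b))), h(h(h(b, h(b, b, b), h(b, b, b)), h(h(b, b, b), b, h(b, b, b)), h(b, b, b)), h(h(h(b, b, b), b, h(b, b, b)), h(h(b, b, b), h(b, b, b), b), h(h(b, b, b), h(b, b, b), h(b, b, b))), h(h(b, b, b), h(b, b, b), b)))) = 1 + max(4, 4, 4) = 5
depth(h(h(h(h(h(b, b, b), b, h(b, b, b)), h(h(b, b, b), h(b, h(b, b, b), h(b, b, b)), h(b, h(b, b, b), b)), h(h(h(b, b, b), b, b), b, h(b, h(b, b, b), h(b, b, b)))), h(h(h(b, b, b), h(h(b, b, b), h(b, b, b), b), h(b, b, h(b, b, b))), h(b, h(b, h(b, b, b), b), h(b, b, b)), h(h(b, b, b), h(b, b, b), h(b, b, b))), h(h(h(b, h(b, b, b), h(b, b, b)), h(h(b, b, b), b, h(b, b, b)), h(b, b, b)), h(h(h(b, b, b), b, h(b, b, b)), h(h(b, b, b), h(b, b, b), b), h(h(b, b, b), h(b, b, b), h(b, b, b))), h(h(b, b, b), h(b, b, b), b))), b, h(b, h(b, b, b), b))) = 1 + max(5, 0, 2) = 6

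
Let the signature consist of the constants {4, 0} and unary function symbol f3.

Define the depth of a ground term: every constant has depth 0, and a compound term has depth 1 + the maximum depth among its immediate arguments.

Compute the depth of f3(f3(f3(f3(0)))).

4

depth(f3(0)) = 1 + depth(0) = 1 + 0 = 1
depth(f3(f3(0))) = 1 + depth(f3(0)) = 1 + 1 = 2
depth(f3(f3(f3(0)))) = 1 + depth(f3(f3(0))) = 1 + 2 = 3
depth(f3(f3(f3(f3(0))))) = 1 + depth(f3(f3(f3(0)))) = 1 + 3 = 4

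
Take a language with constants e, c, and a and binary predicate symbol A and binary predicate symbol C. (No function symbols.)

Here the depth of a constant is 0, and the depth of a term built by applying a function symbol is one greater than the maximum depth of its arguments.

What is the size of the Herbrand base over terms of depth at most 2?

First count ground terms of depth ≤ 2.
With no function symbols every ground term is a constant, so there are exactly 3 ground terms at every depth bound.
N_0 = 3
N_1 = 3
N_2 = 3
Explicitly: e, c, a.
So |H| = 3.
Each predicate of arity r yields |H|^r ground atoms (one per choice of an r-tuple from H):
  A: 3^2 = 9;  C: 3^2 = 9
Total ground atoms: 9 + 9 = 18.

18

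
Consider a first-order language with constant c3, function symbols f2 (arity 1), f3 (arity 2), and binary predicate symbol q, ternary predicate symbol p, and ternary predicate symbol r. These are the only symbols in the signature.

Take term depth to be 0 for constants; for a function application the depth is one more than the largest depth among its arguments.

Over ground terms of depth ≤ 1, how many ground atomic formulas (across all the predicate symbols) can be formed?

63

First count ground terms of depth ≤ 1.
Count level by level. With function symbols f2/1, f3/2, the terms of depth ≤ k are the 1 constant together with each function applied to depth-≤(k−1) tuples, so N_k = 1 + N_{k-1} + N_{k-1}^2.
N_0 = 1
N_1 = 1 + 1 + 1^2 = 3
Explicitly: c3, f2(c3), f3(c3, c3).
So |H| = 3.
Ground atoms are formed by filling each argument slot of a predicate with a term from H, so an r-ary predicate gives |H|^r atoms:
  q: 3^2 = 9;  p: 3^3 = 27;  r: 3^3 = 27
Total ground atoms: 9 + 27 + 27 = 63.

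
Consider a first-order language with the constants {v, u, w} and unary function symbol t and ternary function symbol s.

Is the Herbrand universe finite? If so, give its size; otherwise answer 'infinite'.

infinite

The signature has at least one function symbol (t, arity 1) and at least one constant (v).
Iterating t gives infinitely many distinct ground terms: v, t(v), t(t(v)), ...
So the Herbrand universe is infinite.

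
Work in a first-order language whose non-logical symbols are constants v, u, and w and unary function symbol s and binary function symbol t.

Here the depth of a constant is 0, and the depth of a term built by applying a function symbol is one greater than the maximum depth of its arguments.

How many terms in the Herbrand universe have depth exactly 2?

228

Count level by level. With function symbols s/1, t/2, the terms of depth ≤ k are the 3 constants together with each function applied to depth-≤(k−1) tuples, so N_k = 3 + N_{k-1} + N_{k-1}^2.
N_0 = 3
N_1 = 3 + 3 + 3^2 = 15
N_2 = 3 + 15 + 15^2 = 243
Terms of depth exactly 2: N_2 − N_1 = 243 − 15 = 228.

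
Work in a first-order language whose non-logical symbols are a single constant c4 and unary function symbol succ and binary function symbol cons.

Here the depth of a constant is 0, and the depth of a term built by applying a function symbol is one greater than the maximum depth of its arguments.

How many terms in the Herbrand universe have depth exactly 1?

Write N_k for the number of ground terms of depth ≤ k. A term of depth ≤ k is either a constant or a function symbol applied to arguments of depth ≤ k−1, so N_k = 1 + N_{k-1} + N_{k-1}^2.
N_0 = 1
N_1 = 1 + 1 + 1^2 = 3
Terms of depth exactly 1: N_1 − N_0 = 3 − 1 = 2.

2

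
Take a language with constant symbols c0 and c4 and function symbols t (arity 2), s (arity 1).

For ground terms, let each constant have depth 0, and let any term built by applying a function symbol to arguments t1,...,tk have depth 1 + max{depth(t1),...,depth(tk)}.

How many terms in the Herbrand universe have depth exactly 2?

Count level by level. With function symbols t/2, s/1, the terms of depth ≤ k are the 2 constants together with each function applied to depth-≤(k−1) tuples, so N_k = 2 + N_{k-1}^2 + N_{k-1}.
N_0 = 2
N_1 = 2 + 2^2 + 2 = 8
N_2 = 2 + 8^2 + 8 = 74
Terms of depth exactly 2: N_2 − N_1 = 74 − 8 = 66.

66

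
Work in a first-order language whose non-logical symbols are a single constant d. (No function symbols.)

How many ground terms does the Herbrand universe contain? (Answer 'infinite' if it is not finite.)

1

There are no function symbols, so the only ground term is the single constant.
The Herbrand universe is {d}, finite with 1 element.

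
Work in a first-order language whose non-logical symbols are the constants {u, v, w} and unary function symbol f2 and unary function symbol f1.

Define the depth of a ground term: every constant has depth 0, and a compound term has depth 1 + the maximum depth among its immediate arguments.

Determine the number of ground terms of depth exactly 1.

6

Let N_k count ground terms of depth at most k. Each non-constant term of depth ≤ k is some function symbol applied to depth-≤(k−1) arguments, giving N_k = 3 + N_{k-1} + N_{k-1}.
N_0 = 3
N_1 = 3 + 3 + 3 = 9
Terms of depth exactly 1: N_1 − N_0 = 9 − 3 = 6.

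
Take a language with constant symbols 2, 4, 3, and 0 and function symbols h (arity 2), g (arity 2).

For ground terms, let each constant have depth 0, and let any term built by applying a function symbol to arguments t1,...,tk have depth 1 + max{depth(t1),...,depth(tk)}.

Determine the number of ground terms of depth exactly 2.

2560

Write N_k for the number of ground terms of depth ≤ k. A term of depth ≤ k is either a constant or a function symbol applied to arguments of depth ≤ k−1, so N_k = 4 + N_{k-1}^2 + N_{k-1}^2.
N_0 = 4
N_1 = 4 + 4^2 + 4^2 = 36
N_2 = 4 + 36^2 + 36^2 = 2596
Terms of depth exactly 2: N_2 − N_1 = 2596 − 36 = 2560.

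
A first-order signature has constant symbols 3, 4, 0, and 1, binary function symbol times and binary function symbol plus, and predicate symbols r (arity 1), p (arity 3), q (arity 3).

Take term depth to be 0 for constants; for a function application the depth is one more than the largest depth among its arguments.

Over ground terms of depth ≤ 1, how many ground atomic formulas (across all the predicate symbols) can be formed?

93348

First count ground terms of depth ≤ 1.
Write N_k for the number of ground terms of depth ≤ k. A term of depth ≤ k is either a constant or a function symbol applied to arguments of depth ≤ k−1, so N_k = 4 + N_{k-1}^2 + N_{k-1}^2.
N_0 = 4
N_1 = 4 + 4^2 + 4^2 = 36
So |H| = 36.
Ground atoms are formed by filling each argument slot of a predicate with a term from H, so an r-ary predicate gives |H|^r atoms:
  r: 36;  p: 36^3 = 46656;  q: 36^3 = 46656
Total ground atoms: 36 + 46656 + 46656 = 93348.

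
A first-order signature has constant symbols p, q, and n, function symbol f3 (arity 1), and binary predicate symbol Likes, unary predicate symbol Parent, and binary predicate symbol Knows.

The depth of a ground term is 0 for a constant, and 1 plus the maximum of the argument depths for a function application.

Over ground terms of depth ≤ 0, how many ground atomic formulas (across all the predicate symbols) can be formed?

First count ground terms of depth ≤ 0.
Count level by level. With function symbols f3/1, the terms of depth ≤ k are the 3 constants together with each function applied to depth-≤(k−1) tuples, so N_k = 3 + N_{k-1}.
N_0 = 3
Explicitly: p, q, n.
So |H| = 3.
Each predicate of arity r yields |H|^r ground atoms (one per choice of an r-tuple from H):
  Likes: 3^2 = 9;  Parent: 3;  Knows: 3^2 = 9
Total ground atoms: 9 + 3 + 9 = 21.

21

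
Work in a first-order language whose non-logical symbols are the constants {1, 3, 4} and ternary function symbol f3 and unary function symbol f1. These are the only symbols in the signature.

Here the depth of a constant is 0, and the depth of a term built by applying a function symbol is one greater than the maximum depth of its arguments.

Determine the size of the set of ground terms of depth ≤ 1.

33

Write N_k for the number of ground terms of depth ≤ k. A term of depth ≤ k is either a constant or a function symbol applied to arguments of depth ≤ k−1, so N_k = 3 + N_{k-1}^3 + N_{k-1}.
N_0 = 3
N_1 = 3 + 3^3 + 3 = 33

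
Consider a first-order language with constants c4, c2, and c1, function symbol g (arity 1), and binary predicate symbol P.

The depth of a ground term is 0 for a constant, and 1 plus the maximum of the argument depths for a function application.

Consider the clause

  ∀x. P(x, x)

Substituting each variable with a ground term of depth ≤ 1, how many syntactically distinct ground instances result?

6

Ground terms of depth ≤ 1:
  Let N_k count ground terms of depth at most k. Each non-constant term of depth ≤ k is some function symbol applied to depth-≤(k−1) arguments, giving N_k = 3 + N_{k-1}.
  N_0 = 3
  N_1 = 3 + 3 = 6
So there are 6 ground terms available for substitution.
There is 1 variable to instantiate (x),  occurring in at least one literal, so different choices give different ground instances.
Number of ground instances = 6.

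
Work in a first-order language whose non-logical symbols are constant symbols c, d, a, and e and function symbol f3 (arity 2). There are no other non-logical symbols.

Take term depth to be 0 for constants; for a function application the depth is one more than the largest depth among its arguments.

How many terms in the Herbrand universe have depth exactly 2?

384

Count level by level. With function symbols f3/2, the terms of depth ≤ k are the 4 constants together with each function applied to depth-≤(k−1) tuples, so N_k = 4 + N_{k-1}^2.
N_0 = 4
N_1 = 4 + 4^2 = 20
N_2 = 4 + 20^2 = 404
Terms of depth exactly 2: N_2 − N_1 = 404 − 20 = 384.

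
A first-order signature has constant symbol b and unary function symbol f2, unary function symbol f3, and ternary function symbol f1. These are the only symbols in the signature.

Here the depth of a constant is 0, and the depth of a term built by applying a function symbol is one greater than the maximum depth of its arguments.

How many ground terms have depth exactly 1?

Write N_k for the number of ground terms of depth ≤ k. A term of depth ≤ k is either a constant or a function symbol applied to arguments of depth ≤ k−1, so N_k = 1 + N_{k-1} + N_{k-1} + N_{k-1}^3.
N_0 = 1
N_1 = 1 + 1 + 1 + 1^3 = 4
Terms of depth exactly 1: N_1 − N_0 = 4 − 1 = 3.

3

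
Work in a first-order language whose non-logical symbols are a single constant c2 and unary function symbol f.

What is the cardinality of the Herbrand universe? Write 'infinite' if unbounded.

infinite

The signature has at least one function symbol (f, arity 1) and at least one constant (c2).
Iterating f gives infinitely many distinct ground terms: c2, f(c2), f(f(c2)), ...
So the Herbrand universe is infinite.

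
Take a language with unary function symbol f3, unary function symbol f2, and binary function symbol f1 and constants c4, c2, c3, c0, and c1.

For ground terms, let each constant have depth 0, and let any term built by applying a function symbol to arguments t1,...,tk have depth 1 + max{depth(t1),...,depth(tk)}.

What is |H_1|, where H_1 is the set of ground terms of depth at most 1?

40

Write N_k for the number of ground terms of depth ≤ k. A term of depth ≤ k is either a constant or a function symbol applied to arguments of depth ≤ k−1, so N_k = 5 + N_{k-1} + N_{k-1} + N_{k-1}^2.
N_0 = 5
N_1 = 5 + 5 + 5 + 5^2 = 40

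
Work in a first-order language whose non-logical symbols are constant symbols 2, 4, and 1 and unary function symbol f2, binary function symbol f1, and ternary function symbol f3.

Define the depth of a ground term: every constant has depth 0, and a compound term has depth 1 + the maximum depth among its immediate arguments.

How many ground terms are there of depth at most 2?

Let N_k = |{terms of depth ≤ k}|. Then N_0 = 3 and N_k = 3 + N_{k-1} + N_{k-1}^2 + N_{k-1}^3 for k ≥ 1 (one summand per function symbol, arity giving the exponent).
N_0 = 3
N_1 = 3 + 3 + 3^2 + 3^3 = 42
N_2 = 3 + 42 + 42^2 + 42^3 = 75897

75897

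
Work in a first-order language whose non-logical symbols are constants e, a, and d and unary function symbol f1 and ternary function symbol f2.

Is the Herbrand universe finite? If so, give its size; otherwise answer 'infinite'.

The signature has at least one function symbol (f1, arity 1) and at least one constant (e).
Iterating f1 gives infinitely many distinct ground terms: e, f1(e), f1(f1(e)), ...
So the Herbrand universe is infinite.

infinite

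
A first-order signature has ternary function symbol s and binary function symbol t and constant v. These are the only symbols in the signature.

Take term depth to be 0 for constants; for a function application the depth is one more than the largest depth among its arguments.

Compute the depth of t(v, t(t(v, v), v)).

depth(t(v, v)) = 1 + max(0, 0) = 1
depth(t(t(v, v), v)) = 1 + max(1, 0) = 2
depth(t(v, t(t(v, v), v))) = 1 + max(0, 2) = 3

3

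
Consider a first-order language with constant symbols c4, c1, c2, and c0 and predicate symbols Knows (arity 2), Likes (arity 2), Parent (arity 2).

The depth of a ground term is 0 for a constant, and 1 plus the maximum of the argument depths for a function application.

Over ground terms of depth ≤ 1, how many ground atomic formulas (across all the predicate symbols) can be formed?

First count ground terms of depth ≤ 1.
With no function symbols every ground term is a constant, so there are exactly 4 ground terms at every depth bound.
N_0 = 4
N_1 = 4
So |H| = 4.
Each predicate of arity r yields |H|^r ground atoms (one per choice of an r-tuple from H):
  Knows: 4^2 = 16;  Likes: 4^2 = 16;  Parent: 4^2 = 16
Total ground atoms: 16 + 16 + 16 = 48.

48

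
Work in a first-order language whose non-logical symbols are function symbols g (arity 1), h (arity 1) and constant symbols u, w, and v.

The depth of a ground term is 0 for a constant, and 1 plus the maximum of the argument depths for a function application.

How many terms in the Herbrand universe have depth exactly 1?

Write N_k for the number of ground terms of depth ≤ k. A term of depth ≤ k is either a constant or a function symbol applied to arguments of depth ≤ k−1, so N_k = 3 + N_{k-1} + N_{k-1}.
N_0 = 3
N_1 = 3 + 3 + 3 = 9
Terms of depth exactly 1: N_1 − N_0 = 9 − 3 = 6.

6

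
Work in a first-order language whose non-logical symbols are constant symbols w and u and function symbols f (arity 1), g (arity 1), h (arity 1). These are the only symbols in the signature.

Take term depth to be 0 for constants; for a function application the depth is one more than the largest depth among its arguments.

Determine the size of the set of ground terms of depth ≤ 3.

If N_k denotes the number of depth-≤k ground terms, the 2 constants give N_0 = 2, and each function symbol of arity r contributes N_{k-1}^r new terms at level k: N_k = 2 + N_{k-1} + N_{k-1} + N_{k-1}.
N_0 = 2
N_1 = 2 + 2 + 2 + 2 = 8
N_2 = 2 + 8 + 8 + 8 = 26
N_3 = 2 + 26 + 26 + 26 = 80

80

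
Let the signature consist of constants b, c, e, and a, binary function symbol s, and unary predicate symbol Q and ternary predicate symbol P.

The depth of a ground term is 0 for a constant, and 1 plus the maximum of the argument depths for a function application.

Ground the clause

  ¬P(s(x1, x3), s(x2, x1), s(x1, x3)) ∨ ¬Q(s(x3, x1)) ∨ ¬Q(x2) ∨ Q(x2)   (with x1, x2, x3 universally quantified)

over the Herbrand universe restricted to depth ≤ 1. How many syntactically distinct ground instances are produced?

8000

Ground terms of depth ≤ 1:
  If N_k denotes the number of depth-≤k ground terms, the 4 constants give N_0 = 4, and each function symbol of arity r contributes N_{k-1}^r new terms at level k: N_k = 4 + N_{k-1}^2.
  N_0 = 4
  N_1 = 4 + 4^2 = 20
So there are 20 ground terms available for substitution.
Each of x1, x2, x3 ranges independently over the available ground terms, and distinct assignments produce distinct instances.
Number of ground instances = 20^3 = 8000.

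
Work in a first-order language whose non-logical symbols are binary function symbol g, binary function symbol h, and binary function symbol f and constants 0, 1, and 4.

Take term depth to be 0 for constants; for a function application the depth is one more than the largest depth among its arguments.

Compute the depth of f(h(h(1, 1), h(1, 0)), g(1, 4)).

depth(h(1, 1)) = 1 + max(0, 0) = 1
depth(h(1, 0)) = 1 + max(0, 0) = 1
depth(h(h(1, 1), h(1, 0))) = 1 + max(1, 1) = 2
depth(g(1, 4)) = 1 + max(0, 0) = 1
depth(f(h(h(1, 1), h(1, 0)), g(1, 4))) = 1 + max(2, 1) = 3

3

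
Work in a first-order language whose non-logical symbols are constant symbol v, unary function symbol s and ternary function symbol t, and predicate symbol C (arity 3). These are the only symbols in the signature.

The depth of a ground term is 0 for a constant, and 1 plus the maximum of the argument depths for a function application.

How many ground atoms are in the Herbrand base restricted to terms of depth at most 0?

1

First count ground terms of depth ≤ 0.
Let N_k count ground terms of depth at most k. Each non-constant term of depth ≤ k is some function symbol applied to depth-≤(k−1) arguments, giving N_k = 1 + N_{k-1} + N_{k-1}^3.
N_0 = 1
Explicitly: v.
So |H| = 1.
A ground atom is a predicate applied to a tuple of terms from H, so the count is the sum over predicates of |H|^arity:
  C: 1^3 = 1
Total ground atoms: 1.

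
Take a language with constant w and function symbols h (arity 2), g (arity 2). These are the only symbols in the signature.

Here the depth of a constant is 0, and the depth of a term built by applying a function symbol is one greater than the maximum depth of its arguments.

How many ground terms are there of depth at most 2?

Count level by level. With function symbols h/2, g/2, the terms of depth ≤ k are the 1 constant together with each function applied to depth-≤(k−1) tuples, so N_k = 1 + N_{k-1}^2 + N_{k-1}^2.
N_0 = 1
N_1 = 1 + 1^2 + 1^2 = 3
N_2 = 1 + 3^2 + 3^2 = 19

19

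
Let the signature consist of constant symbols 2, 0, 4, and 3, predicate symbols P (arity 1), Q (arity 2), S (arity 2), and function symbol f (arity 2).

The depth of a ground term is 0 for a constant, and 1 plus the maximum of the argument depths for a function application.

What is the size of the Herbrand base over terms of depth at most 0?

36

First count ground terms of depth ≤ 0.
If N_k denotes the number of depth-≤k ground terms, the 4 constants give N_0 = 4, and each function symbol of arity r contributes N_{k-1}^r new terms at level k: N_k = 4 + N_{k-1}^2.
N_0 = 4
Explicitly: 2, 0, 4, 3.
So |H| = 4.
A ground atom is a predicate applied to a tuple of terms from H, so the count is the sum over predicates of |H|^arity:
  P: 4;  Q: 4^2 = 16;  S: 4^2 = 16
Total ground atoms: 4 + 16 + 16 = 36.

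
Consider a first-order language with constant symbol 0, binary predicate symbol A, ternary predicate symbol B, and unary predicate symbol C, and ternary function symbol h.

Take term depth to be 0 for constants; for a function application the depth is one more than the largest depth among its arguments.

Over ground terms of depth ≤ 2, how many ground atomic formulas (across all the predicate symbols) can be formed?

First count ground terms of depth ≤ 2.
Let N_k = |{terms of depth ≤ k}|. Then N_0 = 1 and N_k = 1 + N_{k-1}^3 for k ≥ 1 (one summand per function symbol, arity giving the exponent).
N_0 = 1
N_1 = 1 + 1^3 = 2
N_2 = 1 + 2^3 = 9
Explicitly: 0, h(0, 0, 0), h(0, 0, h(0, 0, 0)), h(0, h(0, 0, 0), 0), h(0, h(0, 0, 0), h(0, 0, 0)), h(h(0, 0, 0), 0, 0), h(h(0, 0, 0), 0, h(0, 0, 0)), h(h(0, 0, 0), h(0, 0, 0), 0), h(h(0, 0, 0), h(0, 0, 0), h(0, 0, 0)).
So |H| = 9.
Each predicate of arity r yields |H|^r ground atoms (one per choice of an r-tuple from H):
  A: 9^2 = 81;  B: 9^3 = 729;  C: 9
Total ground atoms: 81 + 729 + 9 = 819.

819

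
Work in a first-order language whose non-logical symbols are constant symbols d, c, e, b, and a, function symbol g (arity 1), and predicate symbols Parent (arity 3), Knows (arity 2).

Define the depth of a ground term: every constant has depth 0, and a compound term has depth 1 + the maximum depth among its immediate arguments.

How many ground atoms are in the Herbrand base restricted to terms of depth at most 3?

8400

First count ground terms of depth ≤ 3.
Let N_k count ground terms of depth at most k. Each non-constant term of depth ≤ k is some function symbol applied to depth-≤(k−1) arguments, giving N_k = 5 + N_{k-1}.
N_0 = 5
N_1 = 5 + 5 = 10
N_2 = 5 + 10 = 15
N_3 = 5 + 15 = 20
So |H| = 20.
Each predicate of arity r yields |H|^r ground atoms (one per choice of an r-tuple from H):
  Parent: 20^3 = 8000;  Knows: 20^2 = 400
Total ground atoms: 8000 + 400 = 8400.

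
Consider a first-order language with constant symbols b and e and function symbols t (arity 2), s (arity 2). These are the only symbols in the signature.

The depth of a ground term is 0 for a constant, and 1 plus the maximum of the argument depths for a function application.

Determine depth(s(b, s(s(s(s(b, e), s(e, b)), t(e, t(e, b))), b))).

5

depth(s(b, e)) = 1 + max(0, 0) = 1
depth(s(e, b)) = 1 + max(0, 0) = 1
depth(s(s(b, e), s(e, b))) = 1 + max(1, 1) = 2
depth(t(e, b)) = 1 + max(0, 0) = 1
depth(t(e, t(e, b))) = 1 + max(0, 1) = 2
depth(s(s(s(b, e), s(e, b)), t(e, t(e, b)))) = 1 + max(2, 2) = 3
depth(s(s(s(s(b, e), s(e, b)), t(e, t(e, b))), b)) = 1 + max(3, 0) = 4
depth(s(b, s(s(s(s(b, e), s(e, b)), t(e, t(e, b))), b))) = 1 + max(0, 4) = 5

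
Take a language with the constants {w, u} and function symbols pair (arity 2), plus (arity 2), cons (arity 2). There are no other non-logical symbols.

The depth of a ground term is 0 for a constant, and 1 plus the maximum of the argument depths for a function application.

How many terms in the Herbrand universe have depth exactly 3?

1043712

Let N_k = |{terms of depth ≤ k}|. Then N_0 = 2 and N_k = 2 + N_{k-1}^2 + N_{k-1}^2 + N_{k-1}^2 for k ≥ 1 (one summand per function symbol, arity giving the exponent).
N_0 = 2
N_1 = 2 + 2^2 + 2^2 + 2^2 = 14
N_2 = 2 + 14^2 + 14^2 + 14^2 = 590
N_3 = 2 + 590^2 + 590^2 + 590^2 = 1044302
Terms of depth exactly 3: N_3 − N_2 = 1044302 − 590 = 1043712.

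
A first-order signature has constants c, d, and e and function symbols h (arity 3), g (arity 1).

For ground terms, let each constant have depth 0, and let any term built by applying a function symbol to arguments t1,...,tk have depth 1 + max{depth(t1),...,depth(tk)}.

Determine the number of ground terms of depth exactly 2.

35940

Let N_k count ground terms of depth at most k. Each non-constant term of depth ≤ k is some function symbol applied to depth-≤(k−1) arguments, giving N_k = 3 + N_{k-1}^3 + N_{k-1}.
N_0 = 3
N_1 = 3 + 3^3 + 3 = 33
N_2 = 3 + 33^3 + 33 = 35973
Terms of depth exactly 2: N_2 − N_1 = 35973 − 33 = 35940.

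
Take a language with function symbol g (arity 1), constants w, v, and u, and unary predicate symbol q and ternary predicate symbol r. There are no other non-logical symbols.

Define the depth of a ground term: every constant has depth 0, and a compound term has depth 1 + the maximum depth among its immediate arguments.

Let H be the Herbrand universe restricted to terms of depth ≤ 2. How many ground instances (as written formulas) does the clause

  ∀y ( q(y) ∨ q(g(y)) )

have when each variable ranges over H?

Ground terms of depth ≤ 2:
  Count level by level. With function symbols g/1, the terms of depth ≤ k are the 3 constants together with each function applied to depth-≤(k−1) tuples, so N_k = 3 + N_{k-1}.
  N_0 = 3
  N_1 = 3 + 3 = 6
  N_2 = 3 + 6 = 9
So there are 9 ground terms available for substitution.
The clause has 1 distinct variable (y), which appears in the body. In the free term algebra distinct substitutions yield syntactically distinct ground instances.
Number of ground instances = 9.

9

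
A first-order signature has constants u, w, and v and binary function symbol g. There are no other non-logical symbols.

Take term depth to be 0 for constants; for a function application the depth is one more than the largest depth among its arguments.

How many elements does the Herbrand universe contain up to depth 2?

147

Let N_k = |{terms of depth ≤ k}|. Then N_0 = 3 and N_k = 3 + N_{k-1}^2 for k ≥ 1 (one summand per function symbol, arity giving the exponent).
N_0 = 3
N_1 = 3 + 3^2 = 12
N_2 = 3 + 12^2 = 147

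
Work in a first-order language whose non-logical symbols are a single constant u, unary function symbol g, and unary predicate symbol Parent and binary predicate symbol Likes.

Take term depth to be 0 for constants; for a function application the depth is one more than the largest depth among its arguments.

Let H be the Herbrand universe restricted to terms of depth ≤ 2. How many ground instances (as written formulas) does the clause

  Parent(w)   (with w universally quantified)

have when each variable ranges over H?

Ground terms of depth ≤ 2:
  Let N_k count ground terms of depth at most k. Each non-constant term of depth ≤ k is some function symbol applied to depth-≤(k−1) arguments, giving N_k = 1 + N_{k-1}.
  N_0 = 1
  N_1 = 1 + 1 = 2
  N_2 = 1 + 2 = 3
So there are 3 ground terms available for substitution.
The body mentions the single quantified variable w; since ground terms form a free algebra, no two substitutions collapse to the same formula.
Number of ground instances = 3.

3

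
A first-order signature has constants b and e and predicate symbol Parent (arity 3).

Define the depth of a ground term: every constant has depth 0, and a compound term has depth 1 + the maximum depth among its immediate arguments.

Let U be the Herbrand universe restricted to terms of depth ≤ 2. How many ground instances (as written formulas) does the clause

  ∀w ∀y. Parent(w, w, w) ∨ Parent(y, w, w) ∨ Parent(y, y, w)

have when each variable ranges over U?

4

Ground terms of depth ≤ 2:
  With no function symbols every ground term is a constant, so there are exactly 2 ground terms at every depth bound.
  N_0 = 2
  N_1 = 2
  N_2 = 2
  Explicitly: b, e.
So there are 2 ground terms available for substitution.
Each of w, y ranges independently over the available ground terms, and distinct assignments produce distinct instances.
Number of ground instances = 2^2 = 4.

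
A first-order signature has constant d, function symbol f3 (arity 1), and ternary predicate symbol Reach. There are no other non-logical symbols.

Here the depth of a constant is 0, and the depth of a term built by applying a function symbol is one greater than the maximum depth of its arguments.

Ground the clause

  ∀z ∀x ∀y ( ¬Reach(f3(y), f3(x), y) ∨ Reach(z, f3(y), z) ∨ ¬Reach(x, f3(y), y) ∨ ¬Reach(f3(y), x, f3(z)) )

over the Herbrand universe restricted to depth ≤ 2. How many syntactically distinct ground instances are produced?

27

Ground terms of depth ≤ 2:
  Let N_k = |{terms of depth ≤ k}|. Then N_0 = 1 and N_k = 1 + N_{k-1} for k ≥ 1 (one summand per function symbol, arity giving the exponent).
  N_0 = 1
  N_1 = 1 + 1 = 2
  N_2 = 1 + 2 = 3
  Explicitly: d, f3(d), f3(f3(d)).
So there are 3 ground terms available for substitution.
The body mentions every one of the 3 quantified variables; since ground terms form a free algebra, no two substitutions collapse to the same formula.
Number of ground instances = 3^3 = 27.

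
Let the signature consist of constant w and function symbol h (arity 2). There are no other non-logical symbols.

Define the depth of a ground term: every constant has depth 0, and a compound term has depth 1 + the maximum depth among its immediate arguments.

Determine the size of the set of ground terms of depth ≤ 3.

26

Let N_k count ground terms of depth at most k. Each non-constant term of depth ≤ k is some function symbol applied to depth-≤(k−1) arguments, giving N_k = 1 + N_{k-1}^2.
N_0 = 1
N_1 = 1 + 1^2 = 2
N_2 = 1 + 2^2 = 5
N_3 = 1 + 5^2 = 26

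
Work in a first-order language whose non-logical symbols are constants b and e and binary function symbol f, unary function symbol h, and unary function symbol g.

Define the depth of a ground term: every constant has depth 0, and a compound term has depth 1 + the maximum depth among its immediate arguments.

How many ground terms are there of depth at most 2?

If N_k denotes the number of depth-≤k ground terms, the 2 constants give N_0 = 2, and each function symbol of arity r contributes N_{k-1}^r new terms at level k: N_k = 2 + N_{k-1}^2 + N_{k-1} + N_{k-1}.
N_0 = 2
N_1 = 2 + 2^2 + 2 + 2 = 10
N_2 = 2 + 10^2 + 10 + 10 = 122

122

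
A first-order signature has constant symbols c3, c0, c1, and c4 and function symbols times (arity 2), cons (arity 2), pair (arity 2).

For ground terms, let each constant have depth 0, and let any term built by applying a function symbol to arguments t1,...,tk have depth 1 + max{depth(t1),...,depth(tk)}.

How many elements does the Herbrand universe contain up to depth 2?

8116

Count level by level. With function symbols times/2, cons/2, pair/2, the terms of depth ≤ k are the 4 constants together with each function applied to depth-≤(k−1) tuples, so N_k = 4 + N_{k-1}^2 + N_{k-1}^2 + N_{k-1}^2.
N_0 = 4
N_1 = 4 + 4^2 + 4^2 + 4^2 = 52
N_2 = 4 + 52^2 + 52^2 + 52^2 = 8116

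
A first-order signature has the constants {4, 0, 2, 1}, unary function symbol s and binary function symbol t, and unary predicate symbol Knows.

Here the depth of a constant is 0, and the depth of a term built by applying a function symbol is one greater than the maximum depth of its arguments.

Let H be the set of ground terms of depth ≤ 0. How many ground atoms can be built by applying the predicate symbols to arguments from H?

First count ground terms of depth ≤ 0.
Let N_k = |{terms of depth ≤ k}|. Then N_0 = 4 and N_k = 4 + N_{k-1} + N_{k-1}^2 for k ≥ 1 (one summand per function symbol, arity giving the exponent).
N_0 = 4
Explicitly: 4, 0, 2, 1.
So |H| = 4.
A ground atom is a predicate applied to a tuple of terms from H, so the count is the sum over predicates of |H|^arity:
  Knows: 4
Total ground atoms: 4.

4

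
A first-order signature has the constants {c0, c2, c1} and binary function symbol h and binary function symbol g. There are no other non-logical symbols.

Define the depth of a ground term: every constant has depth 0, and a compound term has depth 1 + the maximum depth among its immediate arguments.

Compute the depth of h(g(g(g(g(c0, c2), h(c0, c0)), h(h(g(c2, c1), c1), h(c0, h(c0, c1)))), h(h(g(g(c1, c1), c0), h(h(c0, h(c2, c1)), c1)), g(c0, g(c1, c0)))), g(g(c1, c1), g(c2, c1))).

7

depth(g(c0, c2)) = 1 + max(0, 0) = 1
depth(h(c0, c0)) = 1 + max(0, 0) = 1
depth(g(g(c0, c2), h(c0, c0))) = 1 + max(1, 1) = 2
depth(g(c2, c1)) = 1 + max(0, 0) = 1
depth(h(g(c2, c1), c1)) = 1 + max(1, 0) = 2
depth(h(c0, c1)) = 1 + max(0, 0) = 1
depth(h(c0, h(c0, c1))) = 1 + max(0, 1) = 2
depth(h(h(g(c2, c1), c1), h(c0, h(c0, c1)))) = 1 + max(2, 2) = 3
depth(g(g(g(c0, c2), h(c0, c0)), h(h(g(c2, c1), c1), h(c0, h(c0, c1))))) = 1 + max(2, 3) = 4
depth(g(c1, c1)) = 1 + max(0, 0) = 1
depth(g(g(c1, c1), c0)) = 1 + max(1, 0) = 2
depth(h(c2, c1)) = 1 + max(0, 0) = 1
depth(h(c0, h(c2, c1))) = 1 + max(0, 1) = 2
depth(h(h(c0, h(c2, c1)), c1)) = 1 + max(2, 0) = 3
depth(h(g(g(c1, c1), c0), h(h(c0, h(c2, c1)), c1))) = 1 + max(2, 3) = 4
depth(g(c1, c0)) = 1 + max(0, 0) = 1
depth(g(c0, g(c1, c0))) = 1 + max(0, 1) = 2
depth(h(h(g(g(c1, c1), c0), h(h(c0, h(c2, c1)), c1)), g(c0, g(c1, c0)))) = 1 + max(4, 2) = 5
depth(g(g(g(g(c0, c2), h(c0, c0)), h(h(g(c2, c1), c1), h(c0, h(c0, c1)))), h(h(g(g(c1, c1), c0), h(h(c0, h(c2, c1)), c1)), g(c0, g(c1, c0))))) = 1 + max(4, 5) = 6
depth(g(g(c1, c1), g(c2, c1))) = 1 + max(1, 1) = 2
depth(h(g(g(g(g(c0, c2), h(c0, c0)), h(h(g(c2, c1), c1), h(c0, h(c0, c1)))), h(h(g(g(c1, c1), c0), h(h(c0, h(c2, c1)), c1)), g(c0, g(c1, c0)))), g(g(c1, c1), g(c2, c1)))) = 1 + max(6, 2) = 7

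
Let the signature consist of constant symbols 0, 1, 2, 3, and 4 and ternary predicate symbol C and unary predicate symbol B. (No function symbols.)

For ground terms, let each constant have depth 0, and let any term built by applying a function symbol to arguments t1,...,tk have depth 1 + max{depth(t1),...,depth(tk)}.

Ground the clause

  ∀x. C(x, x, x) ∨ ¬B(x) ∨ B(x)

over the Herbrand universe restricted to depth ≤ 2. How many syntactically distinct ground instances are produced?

5

Ground terms of depth ≤ 2:
  With no function symbols every ground term is a constant, so there are exactly 5 ground terms at every depth bound.
  N_0 = 5
  N_1 = 5
  N_2 = 5
  Explicitly: 0, 1, 2, 3, 4.
So there are 5 ground terms available for substitution.
The body mentions the single quantified variable x; since ground terms form a free algebra, no two substitutions collapse to the same formula.
Number of ground instances = 5.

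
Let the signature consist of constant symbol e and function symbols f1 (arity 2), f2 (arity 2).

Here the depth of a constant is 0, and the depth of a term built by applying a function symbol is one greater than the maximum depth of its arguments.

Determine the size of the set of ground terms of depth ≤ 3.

723

If N_k denotes the number of depth-≤k ground terms, the 1 constant gives N_0 = 1, and each function symbol of arity r contributes N_{k-1}^r new terms at level k: N_k = 1 + N_{k-1}^2 + N_{k-1}^2.
N_0 = 1
N_1 = 1 + 1^2 + 1^2 = 3
N_2 = 1 + 3^2 + 3^2 = 19
N_3 = 1 + 19^2 + 19^2 = 723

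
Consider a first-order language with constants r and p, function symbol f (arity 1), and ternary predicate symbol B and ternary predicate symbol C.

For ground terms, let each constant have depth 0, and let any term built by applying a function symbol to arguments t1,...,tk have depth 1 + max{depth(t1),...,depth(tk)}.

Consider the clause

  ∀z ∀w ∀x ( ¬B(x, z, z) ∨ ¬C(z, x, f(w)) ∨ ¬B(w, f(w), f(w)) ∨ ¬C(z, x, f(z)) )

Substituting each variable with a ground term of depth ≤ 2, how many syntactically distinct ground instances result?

Ground terms of depth ≤ 2:
  Write N_k for the number of ground terms of depth ≤ k. A term of depth ≤ k is either a constant or a function symbol applied to arguments of depth ≤ k−1, so N_k = 2 + N_{k-1}.
  N_0 = 2
  N_1 = 2 + 2 = 4
  N_2 = 2 + 4 = 6
  Explicitly: r, p, f(r), f(p), f(f(r)), f(f(p)).
So there are 6 ground terms available for substitution.
There are 3 variables to instantiate (z, w, x), each occurring in at least one literal, so different choices give different ground instances.
Number of ground instances = 6^3 = 216.

216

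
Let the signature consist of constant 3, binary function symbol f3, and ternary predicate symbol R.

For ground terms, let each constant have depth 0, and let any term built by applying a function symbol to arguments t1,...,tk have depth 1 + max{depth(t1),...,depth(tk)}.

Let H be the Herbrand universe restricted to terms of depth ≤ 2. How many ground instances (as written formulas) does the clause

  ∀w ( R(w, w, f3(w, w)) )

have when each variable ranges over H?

Ground terms of depth ≤ 2:
  Write N_k for the number of ground terms of depth ≤ k. A term of depth ≤ k is either a constant or a function symbol applied to arguments of depth ≤ k−1, so N_k = 1 + N_{k-1}^2.
  N_0 = 1
  N_1 = 1 + 1^2 = 2
  N_2 = 1 + 2^2 = 5
So there are 5 ground terms available for substitution.
The body mentions the single quantified variable w; since ground terms form a free algebra, no two substitutions collapse to the same formula.
Number of ground instances = 5.

5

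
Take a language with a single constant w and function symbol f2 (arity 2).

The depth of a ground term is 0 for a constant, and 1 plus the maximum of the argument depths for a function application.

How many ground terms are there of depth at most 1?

Let N_k count ground terms of depth at most k. Each non-constant term of depth ≤ k is some function symbol applied to depth-≤(k−1) arguments, giving N_k = 1 + N_{k-1}^2.
N_0 = 1
N_1 = 1 + 1^2 = 2

2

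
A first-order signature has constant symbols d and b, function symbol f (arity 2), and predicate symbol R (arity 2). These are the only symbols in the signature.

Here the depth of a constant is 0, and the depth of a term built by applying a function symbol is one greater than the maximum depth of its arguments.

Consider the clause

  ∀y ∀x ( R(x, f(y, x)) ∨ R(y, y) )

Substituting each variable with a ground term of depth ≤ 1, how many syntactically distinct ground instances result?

36

Ground terms of depth ≤ 1:
  Write N_k for the number of ground terms of depth ≤ k. A term of depth ≤ k is either a constant or a function symbol applied to arguments of depth ≤ k−1, so N_k = 2 + N_{k-1}^2.
  N_0 = 2
  N_1 = 2 + 2^2 = 6
  Explicitly: d, b, f(d, d), f(d, b), f(b, d), f(b, b).
So there are 6 ground terms available for substitution.
Each of y, x ranges independently over the available ground terms, and distinct assignments produce distinct instances.
Number of ground instances = 6^2 = 36.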